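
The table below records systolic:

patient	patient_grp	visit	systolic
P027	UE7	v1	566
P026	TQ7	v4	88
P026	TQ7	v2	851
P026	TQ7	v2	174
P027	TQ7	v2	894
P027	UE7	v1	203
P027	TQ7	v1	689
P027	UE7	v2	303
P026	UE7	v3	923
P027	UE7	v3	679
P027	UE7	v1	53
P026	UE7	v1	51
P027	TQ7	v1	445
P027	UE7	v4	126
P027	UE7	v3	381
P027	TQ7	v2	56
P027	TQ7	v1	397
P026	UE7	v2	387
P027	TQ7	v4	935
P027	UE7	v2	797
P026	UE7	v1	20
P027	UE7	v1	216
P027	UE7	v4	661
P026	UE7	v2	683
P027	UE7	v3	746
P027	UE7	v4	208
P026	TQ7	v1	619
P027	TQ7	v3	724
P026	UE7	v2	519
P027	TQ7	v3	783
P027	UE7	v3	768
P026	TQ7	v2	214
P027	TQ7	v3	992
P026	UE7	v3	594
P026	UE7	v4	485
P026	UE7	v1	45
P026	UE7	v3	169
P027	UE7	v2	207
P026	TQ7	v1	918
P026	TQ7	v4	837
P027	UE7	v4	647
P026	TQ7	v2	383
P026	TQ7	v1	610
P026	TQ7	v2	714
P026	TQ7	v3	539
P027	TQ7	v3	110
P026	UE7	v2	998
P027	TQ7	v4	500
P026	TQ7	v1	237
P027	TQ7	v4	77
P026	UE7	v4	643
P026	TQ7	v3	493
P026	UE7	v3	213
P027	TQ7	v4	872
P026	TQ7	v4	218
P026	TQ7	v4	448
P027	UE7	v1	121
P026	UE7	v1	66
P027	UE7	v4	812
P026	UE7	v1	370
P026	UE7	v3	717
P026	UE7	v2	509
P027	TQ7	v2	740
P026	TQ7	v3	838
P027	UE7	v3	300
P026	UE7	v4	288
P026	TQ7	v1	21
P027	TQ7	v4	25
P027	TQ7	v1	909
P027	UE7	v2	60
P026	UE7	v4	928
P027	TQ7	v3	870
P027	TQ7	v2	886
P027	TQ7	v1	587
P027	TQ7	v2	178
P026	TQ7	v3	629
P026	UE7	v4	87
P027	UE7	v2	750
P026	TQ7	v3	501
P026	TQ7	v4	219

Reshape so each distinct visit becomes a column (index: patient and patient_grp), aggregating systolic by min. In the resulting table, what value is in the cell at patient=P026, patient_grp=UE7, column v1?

Rows with patient=P026, patient_grp=UE7 and visit=v1: systolic values are 51, 20, 45, 66, 370.
min(51, 20, 45, 66, 370) = 20.

20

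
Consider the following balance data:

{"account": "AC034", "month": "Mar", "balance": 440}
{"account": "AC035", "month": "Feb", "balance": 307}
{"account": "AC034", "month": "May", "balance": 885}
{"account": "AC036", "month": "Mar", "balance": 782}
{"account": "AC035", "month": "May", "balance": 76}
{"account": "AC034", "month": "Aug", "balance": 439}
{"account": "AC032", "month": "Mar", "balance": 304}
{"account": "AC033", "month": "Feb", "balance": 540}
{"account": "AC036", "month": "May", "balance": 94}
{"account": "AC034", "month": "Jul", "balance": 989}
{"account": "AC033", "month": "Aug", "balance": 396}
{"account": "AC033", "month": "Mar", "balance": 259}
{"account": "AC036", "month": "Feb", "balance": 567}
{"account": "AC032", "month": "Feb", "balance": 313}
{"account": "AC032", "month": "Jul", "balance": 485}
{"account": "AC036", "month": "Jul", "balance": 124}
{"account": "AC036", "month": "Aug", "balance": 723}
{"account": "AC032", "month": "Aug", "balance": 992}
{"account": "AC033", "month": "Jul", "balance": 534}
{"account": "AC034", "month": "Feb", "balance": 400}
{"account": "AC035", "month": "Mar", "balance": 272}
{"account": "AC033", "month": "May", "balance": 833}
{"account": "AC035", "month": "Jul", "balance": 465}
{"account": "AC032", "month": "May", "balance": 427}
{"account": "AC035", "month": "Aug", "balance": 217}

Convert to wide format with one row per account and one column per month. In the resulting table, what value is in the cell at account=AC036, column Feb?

567

Wide layout: rows indexed by account, columns are the 5 distinct month values (Mar, Feb, May, Aug, Jul).
Cell (account=AC036, month=Feb) draws from the long row where account=AC036 and month=Feb, which has balance=567.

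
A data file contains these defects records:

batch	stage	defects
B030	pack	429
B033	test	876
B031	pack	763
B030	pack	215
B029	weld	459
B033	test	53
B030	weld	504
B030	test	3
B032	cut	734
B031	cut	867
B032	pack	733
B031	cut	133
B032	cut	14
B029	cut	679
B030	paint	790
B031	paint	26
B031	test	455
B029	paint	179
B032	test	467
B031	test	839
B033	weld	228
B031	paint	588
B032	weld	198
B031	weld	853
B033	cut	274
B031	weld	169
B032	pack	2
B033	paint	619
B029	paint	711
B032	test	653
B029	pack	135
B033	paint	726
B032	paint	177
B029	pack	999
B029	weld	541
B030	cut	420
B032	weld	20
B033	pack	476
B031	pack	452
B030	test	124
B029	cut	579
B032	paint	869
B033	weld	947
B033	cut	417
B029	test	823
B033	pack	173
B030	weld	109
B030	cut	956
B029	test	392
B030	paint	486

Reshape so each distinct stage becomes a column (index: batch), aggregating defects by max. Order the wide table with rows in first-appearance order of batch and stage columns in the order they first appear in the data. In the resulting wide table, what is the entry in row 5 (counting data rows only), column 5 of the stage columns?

869

With rows in first-appearance order of batch, row 5 is batch=B032. stage columns in first-appearance order: pack, test, weld, cut, paint; column 5 is paint.
Long rows with batch=B032, stage=paint: max(177, 869) = 869.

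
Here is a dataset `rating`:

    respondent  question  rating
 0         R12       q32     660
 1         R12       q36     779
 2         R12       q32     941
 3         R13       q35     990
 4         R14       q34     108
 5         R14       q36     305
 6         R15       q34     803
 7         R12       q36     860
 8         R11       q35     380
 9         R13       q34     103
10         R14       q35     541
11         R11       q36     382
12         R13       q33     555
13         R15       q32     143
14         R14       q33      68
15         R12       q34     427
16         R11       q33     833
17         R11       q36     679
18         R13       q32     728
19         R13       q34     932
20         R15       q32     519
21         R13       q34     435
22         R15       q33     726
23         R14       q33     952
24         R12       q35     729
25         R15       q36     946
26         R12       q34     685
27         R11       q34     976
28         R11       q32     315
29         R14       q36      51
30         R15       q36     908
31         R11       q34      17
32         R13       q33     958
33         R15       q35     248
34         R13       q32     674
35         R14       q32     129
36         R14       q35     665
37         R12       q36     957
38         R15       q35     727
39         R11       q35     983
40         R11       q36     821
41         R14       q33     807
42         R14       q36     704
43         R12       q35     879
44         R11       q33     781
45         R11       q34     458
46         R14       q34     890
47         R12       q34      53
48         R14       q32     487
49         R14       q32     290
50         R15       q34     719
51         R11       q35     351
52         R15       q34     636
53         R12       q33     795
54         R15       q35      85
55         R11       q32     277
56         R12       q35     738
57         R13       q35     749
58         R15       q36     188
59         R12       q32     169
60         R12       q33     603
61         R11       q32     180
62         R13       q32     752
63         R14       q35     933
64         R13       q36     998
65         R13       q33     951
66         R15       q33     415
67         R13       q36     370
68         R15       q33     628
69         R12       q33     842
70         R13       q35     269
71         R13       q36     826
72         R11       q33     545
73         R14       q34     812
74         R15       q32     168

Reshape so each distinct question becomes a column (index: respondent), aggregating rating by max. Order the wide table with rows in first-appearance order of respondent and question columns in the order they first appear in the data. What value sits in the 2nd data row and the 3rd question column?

With rows in first-appearance order of respondent, row 2 is respondent=R13. question columns in first-appearance order: q32, q36, q35, q34, q33; column 3 is q35.
Long rows with respondent=R13, question=q35: max(990, 749, 269) = 990.

990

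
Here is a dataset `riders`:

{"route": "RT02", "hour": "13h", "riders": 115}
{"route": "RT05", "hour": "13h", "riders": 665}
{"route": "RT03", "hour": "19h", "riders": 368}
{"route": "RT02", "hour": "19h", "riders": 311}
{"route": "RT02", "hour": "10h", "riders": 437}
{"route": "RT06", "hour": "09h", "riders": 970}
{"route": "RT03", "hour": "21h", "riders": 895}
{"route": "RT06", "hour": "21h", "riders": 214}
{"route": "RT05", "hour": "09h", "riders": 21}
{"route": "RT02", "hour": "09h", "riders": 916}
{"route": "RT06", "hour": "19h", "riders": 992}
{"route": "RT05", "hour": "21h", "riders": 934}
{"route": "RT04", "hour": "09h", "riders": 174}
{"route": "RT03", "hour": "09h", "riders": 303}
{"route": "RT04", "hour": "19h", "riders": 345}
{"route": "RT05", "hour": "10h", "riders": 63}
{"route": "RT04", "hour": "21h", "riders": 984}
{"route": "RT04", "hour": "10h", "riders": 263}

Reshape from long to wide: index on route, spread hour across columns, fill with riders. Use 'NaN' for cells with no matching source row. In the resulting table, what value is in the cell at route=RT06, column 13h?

NaN

No long-format row has route=RT06 and hour=13h, so the cell is NaN.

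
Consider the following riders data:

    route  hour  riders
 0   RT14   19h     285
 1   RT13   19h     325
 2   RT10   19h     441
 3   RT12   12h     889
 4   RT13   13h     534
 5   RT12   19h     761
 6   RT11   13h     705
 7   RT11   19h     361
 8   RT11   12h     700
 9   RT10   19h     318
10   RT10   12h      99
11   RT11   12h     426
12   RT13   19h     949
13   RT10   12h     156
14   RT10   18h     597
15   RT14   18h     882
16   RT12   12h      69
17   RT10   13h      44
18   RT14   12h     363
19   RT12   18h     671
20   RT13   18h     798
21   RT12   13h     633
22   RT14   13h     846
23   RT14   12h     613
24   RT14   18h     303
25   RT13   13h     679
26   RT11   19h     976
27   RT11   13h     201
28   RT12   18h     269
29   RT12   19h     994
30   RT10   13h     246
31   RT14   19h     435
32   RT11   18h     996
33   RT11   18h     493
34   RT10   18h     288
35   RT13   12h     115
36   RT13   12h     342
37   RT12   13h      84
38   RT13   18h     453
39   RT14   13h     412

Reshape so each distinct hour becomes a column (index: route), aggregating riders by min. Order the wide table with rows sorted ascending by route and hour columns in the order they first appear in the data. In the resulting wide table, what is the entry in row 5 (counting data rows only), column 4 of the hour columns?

With rows sorted ascending by route, row 5 is route=RT14. hour columns in first-appearance order: 19h, 12h, 13h, 18h; column 4 is 18h.
Long rows with route=RT14, hour=18h: min(882, 303) = 303.

303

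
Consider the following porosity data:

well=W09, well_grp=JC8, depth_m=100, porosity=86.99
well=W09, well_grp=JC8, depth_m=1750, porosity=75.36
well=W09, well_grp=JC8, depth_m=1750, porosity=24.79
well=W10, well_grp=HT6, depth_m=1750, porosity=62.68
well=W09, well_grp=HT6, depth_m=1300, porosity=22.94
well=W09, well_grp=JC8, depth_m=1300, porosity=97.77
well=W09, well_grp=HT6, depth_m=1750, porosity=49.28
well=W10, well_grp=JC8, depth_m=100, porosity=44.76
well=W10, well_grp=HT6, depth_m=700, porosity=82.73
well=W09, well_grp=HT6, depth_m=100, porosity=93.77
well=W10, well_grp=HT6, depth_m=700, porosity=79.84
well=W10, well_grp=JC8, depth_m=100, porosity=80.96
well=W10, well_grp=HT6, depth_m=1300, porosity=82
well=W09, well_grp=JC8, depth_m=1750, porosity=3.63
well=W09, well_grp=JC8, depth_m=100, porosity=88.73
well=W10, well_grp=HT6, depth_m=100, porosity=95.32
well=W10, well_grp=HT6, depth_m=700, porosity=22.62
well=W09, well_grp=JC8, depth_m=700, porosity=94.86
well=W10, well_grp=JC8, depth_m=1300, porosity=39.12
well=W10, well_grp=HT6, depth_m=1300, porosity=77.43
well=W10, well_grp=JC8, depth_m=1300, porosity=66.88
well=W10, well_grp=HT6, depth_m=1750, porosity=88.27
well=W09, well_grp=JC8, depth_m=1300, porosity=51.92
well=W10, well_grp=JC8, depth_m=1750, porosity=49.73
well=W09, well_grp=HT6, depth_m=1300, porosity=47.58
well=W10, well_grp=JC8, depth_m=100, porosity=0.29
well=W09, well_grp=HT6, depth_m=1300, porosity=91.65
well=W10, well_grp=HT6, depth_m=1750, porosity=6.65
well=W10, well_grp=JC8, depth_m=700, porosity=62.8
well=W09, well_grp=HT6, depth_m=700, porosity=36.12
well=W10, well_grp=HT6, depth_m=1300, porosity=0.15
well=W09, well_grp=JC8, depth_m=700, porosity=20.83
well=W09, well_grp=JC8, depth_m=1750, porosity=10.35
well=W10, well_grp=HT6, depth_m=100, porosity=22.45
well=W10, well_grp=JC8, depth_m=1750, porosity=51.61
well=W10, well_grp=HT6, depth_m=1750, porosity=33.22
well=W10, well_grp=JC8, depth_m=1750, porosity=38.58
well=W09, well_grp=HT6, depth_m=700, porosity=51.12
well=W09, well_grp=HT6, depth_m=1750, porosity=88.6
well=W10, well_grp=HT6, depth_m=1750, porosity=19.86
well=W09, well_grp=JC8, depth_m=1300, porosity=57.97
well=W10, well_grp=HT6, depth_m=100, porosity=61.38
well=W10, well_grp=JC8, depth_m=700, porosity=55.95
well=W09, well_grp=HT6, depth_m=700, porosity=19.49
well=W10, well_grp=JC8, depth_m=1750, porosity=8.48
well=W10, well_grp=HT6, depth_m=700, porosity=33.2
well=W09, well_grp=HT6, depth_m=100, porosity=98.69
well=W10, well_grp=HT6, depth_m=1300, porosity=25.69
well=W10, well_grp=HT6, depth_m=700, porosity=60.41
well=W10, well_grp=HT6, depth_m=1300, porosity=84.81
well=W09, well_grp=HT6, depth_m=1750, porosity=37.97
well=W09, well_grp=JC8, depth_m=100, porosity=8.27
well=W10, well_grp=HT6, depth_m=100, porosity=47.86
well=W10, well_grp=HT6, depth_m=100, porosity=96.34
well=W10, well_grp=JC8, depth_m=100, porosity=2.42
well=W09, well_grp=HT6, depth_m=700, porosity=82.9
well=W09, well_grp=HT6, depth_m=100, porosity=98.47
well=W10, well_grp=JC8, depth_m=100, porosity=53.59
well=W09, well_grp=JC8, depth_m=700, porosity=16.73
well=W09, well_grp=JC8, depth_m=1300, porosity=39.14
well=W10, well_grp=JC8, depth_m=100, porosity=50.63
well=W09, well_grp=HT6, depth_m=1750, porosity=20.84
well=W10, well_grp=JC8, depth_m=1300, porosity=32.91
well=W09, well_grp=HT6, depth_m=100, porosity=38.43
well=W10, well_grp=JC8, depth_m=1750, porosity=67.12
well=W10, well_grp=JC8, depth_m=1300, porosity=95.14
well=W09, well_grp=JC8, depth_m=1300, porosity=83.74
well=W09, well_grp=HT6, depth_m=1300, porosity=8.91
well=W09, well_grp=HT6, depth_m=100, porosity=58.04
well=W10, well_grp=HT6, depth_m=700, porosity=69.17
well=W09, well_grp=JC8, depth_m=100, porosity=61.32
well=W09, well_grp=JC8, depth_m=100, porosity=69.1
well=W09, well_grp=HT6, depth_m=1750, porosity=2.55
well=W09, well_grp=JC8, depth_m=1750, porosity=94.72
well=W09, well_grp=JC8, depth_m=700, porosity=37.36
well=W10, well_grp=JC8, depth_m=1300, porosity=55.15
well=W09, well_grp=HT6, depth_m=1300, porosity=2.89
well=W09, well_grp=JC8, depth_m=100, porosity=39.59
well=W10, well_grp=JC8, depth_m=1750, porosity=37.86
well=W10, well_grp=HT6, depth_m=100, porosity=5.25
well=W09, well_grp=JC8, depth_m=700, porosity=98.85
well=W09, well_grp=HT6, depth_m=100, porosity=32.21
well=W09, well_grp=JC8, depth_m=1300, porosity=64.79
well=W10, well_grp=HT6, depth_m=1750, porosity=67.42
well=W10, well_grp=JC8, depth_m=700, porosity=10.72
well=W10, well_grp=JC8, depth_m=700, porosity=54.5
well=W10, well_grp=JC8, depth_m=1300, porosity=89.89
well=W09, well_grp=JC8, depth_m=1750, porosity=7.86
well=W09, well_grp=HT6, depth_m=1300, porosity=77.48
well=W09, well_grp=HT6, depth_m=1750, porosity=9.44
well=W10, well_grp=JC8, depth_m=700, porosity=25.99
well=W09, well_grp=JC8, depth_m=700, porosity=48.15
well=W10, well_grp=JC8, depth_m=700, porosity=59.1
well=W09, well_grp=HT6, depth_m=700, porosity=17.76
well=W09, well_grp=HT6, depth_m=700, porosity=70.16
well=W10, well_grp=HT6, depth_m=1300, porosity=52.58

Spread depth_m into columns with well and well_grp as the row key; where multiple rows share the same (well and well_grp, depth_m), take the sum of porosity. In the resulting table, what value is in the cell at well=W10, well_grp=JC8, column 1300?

379.09

Rows with well=W10, well_grp=JC8 and depth_m=1300: porosity values are 39.12, 66.88, 32.91, 95.14, 55.15, 89.89.
39.12 + 66.88 + 32.91 + 95.14 + 55.15 + 89.89 = 379.09.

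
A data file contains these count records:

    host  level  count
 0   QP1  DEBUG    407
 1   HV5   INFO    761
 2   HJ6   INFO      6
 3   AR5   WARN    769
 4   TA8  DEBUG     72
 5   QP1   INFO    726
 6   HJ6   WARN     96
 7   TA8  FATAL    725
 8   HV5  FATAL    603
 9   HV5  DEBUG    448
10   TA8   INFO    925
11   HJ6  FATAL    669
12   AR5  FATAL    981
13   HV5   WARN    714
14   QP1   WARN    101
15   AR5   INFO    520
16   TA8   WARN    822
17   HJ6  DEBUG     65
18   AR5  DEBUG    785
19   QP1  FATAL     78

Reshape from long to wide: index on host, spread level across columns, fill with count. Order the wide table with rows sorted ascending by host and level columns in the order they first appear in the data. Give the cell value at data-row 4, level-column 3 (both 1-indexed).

With rows sorted ascending by host, row 4 is host=QP1. level columns in first-appearance order: DEBUG, INFO, WARN, FATAL; column 3 is WARN.
Long rows with host=QP1, level=WARN: count = 101.

101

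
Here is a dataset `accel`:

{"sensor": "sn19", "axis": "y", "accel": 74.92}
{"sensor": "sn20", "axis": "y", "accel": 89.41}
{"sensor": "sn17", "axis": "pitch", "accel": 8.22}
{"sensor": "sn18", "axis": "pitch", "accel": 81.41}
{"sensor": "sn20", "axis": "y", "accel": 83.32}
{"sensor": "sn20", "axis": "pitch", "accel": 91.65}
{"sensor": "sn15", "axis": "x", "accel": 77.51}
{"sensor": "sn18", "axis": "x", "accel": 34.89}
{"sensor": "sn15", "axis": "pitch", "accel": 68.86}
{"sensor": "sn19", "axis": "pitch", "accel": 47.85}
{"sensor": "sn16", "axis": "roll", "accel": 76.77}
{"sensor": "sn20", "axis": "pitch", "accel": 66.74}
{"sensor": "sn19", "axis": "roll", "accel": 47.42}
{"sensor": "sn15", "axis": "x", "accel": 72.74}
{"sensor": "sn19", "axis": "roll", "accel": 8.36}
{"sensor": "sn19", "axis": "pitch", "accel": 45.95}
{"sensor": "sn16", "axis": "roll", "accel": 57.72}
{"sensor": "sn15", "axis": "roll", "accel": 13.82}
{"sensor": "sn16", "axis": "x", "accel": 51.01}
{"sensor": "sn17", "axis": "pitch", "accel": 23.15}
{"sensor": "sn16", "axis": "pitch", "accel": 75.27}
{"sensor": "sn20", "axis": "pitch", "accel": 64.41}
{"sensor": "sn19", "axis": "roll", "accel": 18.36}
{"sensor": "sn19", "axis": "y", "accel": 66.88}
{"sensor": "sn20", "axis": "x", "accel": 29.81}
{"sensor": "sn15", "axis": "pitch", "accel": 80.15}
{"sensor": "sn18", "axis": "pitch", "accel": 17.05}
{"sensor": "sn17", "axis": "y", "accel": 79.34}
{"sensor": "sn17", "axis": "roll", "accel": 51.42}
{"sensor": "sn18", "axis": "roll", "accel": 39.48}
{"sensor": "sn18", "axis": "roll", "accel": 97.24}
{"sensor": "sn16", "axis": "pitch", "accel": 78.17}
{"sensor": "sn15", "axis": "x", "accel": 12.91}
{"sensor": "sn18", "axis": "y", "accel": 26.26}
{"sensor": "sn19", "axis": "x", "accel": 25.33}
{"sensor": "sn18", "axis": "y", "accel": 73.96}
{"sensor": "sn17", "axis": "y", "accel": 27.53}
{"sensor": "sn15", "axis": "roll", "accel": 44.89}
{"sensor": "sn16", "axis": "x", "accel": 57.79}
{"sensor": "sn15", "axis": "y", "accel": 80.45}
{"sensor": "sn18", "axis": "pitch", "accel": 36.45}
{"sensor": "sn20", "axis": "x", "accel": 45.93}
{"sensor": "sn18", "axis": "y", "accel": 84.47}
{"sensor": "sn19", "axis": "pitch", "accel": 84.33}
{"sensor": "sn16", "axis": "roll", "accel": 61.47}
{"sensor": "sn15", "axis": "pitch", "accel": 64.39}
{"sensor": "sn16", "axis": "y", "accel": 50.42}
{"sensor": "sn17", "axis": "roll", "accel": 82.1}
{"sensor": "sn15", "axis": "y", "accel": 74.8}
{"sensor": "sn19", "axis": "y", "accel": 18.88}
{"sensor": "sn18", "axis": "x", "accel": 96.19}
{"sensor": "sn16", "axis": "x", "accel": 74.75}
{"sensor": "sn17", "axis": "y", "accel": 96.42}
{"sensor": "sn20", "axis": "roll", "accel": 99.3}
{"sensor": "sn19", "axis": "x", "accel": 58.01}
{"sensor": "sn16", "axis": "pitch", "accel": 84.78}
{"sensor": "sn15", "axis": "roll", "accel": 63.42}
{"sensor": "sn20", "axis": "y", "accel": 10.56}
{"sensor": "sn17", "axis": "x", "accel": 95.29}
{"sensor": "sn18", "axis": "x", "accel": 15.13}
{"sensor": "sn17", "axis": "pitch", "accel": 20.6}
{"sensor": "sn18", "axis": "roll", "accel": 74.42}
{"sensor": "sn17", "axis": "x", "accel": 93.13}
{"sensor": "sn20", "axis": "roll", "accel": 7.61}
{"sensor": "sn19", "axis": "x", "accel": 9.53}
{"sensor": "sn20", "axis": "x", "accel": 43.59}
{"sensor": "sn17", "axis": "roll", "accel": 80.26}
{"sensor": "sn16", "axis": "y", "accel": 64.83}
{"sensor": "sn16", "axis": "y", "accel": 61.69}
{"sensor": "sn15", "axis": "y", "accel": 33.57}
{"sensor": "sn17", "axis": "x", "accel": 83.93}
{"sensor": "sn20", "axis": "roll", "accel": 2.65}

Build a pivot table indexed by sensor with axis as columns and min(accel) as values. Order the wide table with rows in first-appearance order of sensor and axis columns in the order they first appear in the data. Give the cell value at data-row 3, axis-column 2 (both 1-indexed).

8.22

With rows in first-appearance order of sensor, row 3 is sensor=sn17. axis columns in first-appearance order: y, pitch, x, roll; column 2 is pitch.
Long rows with sensor=sn17, axis=pitch: min(8.22, 23.15, 20.6) = 8.22.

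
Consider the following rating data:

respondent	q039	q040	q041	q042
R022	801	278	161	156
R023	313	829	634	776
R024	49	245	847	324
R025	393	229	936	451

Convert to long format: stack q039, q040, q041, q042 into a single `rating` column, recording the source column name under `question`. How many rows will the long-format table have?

4 respondent values × 4 melted columns = 16 rows.

16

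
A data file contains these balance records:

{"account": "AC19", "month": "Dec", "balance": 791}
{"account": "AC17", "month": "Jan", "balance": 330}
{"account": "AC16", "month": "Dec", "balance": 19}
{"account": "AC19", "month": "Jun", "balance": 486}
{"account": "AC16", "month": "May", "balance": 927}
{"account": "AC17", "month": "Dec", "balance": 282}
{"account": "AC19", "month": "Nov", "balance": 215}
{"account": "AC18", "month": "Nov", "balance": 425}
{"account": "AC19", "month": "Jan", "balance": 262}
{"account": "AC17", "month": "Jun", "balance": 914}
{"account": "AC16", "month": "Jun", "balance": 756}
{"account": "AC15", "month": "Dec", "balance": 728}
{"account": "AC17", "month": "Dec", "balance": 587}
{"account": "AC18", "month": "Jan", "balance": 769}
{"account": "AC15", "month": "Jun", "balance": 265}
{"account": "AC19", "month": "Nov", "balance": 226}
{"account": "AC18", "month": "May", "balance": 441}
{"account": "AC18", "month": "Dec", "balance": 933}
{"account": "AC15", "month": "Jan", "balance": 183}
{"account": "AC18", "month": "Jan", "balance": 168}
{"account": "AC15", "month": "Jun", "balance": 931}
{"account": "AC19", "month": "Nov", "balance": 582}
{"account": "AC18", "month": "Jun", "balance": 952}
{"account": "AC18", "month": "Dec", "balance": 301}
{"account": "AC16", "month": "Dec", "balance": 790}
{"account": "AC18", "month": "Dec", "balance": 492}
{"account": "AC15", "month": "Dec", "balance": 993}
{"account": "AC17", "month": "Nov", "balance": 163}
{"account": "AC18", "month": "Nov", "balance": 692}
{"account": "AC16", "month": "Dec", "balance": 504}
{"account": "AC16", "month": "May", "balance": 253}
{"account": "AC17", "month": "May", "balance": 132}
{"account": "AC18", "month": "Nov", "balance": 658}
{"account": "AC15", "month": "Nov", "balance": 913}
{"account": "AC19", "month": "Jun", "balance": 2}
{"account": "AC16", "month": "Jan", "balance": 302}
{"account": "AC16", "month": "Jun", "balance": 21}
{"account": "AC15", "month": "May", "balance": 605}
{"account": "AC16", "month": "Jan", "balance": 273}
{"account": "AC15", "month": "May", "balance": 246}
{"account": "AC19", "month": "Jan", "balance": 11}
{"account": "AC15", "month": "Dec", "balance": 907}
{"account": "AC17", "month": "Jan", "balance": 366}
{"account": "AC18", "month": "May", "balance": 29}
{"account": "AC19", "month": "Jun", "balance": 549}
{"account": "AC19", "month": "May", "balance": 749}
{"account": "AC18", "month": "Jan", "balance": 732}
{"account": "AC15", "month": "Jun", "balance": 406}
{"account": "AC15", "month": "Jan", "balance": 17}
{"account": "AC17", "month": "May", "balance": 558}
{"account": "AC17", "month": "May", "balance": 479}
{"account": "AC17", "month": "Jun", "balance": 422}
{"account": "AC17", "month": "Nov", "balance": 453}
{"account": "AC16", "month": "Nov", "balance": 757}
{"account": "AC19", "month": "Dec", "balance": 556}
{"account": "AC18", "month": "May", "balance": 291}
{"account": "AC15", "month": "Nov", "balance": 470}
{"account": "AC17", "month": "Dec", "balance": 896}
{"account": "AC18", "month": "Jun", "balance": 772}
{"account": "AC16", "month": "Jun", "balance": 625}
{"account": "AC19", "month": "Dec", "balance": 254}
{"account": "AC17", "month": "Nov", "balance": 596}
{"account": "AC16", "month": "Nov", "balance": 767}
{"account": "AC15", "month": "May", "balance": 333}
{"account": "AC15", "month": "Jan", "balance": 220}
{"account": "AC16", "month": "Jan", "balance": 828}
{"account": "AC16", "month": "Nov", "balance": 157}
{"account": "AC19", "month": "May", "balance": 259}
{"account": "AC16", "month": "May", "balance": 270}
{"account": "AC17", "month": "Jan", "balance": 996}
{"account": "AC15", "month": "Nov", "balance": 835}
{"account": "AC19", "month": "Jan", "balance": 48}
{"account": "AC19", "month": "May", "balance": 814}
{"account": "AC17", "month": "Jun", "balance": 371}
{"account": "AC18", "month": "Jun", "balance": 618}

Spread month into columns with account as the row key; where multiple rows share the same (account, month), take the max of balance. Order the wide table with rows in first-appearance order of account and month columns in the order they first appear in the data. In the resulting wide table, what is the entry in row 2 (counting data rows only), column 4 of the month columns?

558

With rows in first-appearance order of account, row 2 is account=AC17. month columns in first-appearance order: Dec, Jan, Jun, May, Nov; column 4 is May.
Long rows with account=AC17, month=May: max(132, 558, 479) = 558.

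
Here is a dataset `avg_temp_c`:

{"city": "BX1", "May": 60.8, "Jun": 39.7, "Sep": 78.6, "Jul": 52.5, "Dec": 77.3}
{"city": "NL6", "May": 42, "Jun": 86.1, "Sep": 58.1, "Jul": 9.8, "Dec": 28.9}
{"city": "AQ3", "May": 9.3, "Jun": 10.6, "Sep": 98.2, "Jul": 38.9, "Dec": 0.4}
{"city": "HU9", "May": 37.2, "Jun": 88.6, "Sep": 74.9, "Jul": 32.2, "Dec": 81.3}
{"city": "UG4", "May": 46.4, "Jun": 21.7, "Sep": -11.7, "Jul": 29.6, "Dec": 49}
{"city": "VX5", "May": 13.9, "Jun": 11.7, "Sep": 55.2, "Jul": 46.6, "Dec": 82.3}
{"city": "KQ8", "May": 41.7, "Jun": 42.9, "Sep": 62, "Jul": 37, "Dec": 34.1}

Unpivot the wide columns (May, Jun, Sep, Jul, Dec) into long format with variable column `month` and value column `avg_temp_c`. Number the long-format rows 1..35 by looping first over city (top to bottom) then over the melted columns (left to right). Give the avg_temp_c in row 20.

35 rows total (7 × 5). Row 20: index ⌊(20-1)/5⌋ = 3 into city → HU9; (20-1) mod 5 = 4 into the melted columns → Dec.
So row 20 is (HU9, Dec, 81.3); avg_temp_c = 81.3.

81.3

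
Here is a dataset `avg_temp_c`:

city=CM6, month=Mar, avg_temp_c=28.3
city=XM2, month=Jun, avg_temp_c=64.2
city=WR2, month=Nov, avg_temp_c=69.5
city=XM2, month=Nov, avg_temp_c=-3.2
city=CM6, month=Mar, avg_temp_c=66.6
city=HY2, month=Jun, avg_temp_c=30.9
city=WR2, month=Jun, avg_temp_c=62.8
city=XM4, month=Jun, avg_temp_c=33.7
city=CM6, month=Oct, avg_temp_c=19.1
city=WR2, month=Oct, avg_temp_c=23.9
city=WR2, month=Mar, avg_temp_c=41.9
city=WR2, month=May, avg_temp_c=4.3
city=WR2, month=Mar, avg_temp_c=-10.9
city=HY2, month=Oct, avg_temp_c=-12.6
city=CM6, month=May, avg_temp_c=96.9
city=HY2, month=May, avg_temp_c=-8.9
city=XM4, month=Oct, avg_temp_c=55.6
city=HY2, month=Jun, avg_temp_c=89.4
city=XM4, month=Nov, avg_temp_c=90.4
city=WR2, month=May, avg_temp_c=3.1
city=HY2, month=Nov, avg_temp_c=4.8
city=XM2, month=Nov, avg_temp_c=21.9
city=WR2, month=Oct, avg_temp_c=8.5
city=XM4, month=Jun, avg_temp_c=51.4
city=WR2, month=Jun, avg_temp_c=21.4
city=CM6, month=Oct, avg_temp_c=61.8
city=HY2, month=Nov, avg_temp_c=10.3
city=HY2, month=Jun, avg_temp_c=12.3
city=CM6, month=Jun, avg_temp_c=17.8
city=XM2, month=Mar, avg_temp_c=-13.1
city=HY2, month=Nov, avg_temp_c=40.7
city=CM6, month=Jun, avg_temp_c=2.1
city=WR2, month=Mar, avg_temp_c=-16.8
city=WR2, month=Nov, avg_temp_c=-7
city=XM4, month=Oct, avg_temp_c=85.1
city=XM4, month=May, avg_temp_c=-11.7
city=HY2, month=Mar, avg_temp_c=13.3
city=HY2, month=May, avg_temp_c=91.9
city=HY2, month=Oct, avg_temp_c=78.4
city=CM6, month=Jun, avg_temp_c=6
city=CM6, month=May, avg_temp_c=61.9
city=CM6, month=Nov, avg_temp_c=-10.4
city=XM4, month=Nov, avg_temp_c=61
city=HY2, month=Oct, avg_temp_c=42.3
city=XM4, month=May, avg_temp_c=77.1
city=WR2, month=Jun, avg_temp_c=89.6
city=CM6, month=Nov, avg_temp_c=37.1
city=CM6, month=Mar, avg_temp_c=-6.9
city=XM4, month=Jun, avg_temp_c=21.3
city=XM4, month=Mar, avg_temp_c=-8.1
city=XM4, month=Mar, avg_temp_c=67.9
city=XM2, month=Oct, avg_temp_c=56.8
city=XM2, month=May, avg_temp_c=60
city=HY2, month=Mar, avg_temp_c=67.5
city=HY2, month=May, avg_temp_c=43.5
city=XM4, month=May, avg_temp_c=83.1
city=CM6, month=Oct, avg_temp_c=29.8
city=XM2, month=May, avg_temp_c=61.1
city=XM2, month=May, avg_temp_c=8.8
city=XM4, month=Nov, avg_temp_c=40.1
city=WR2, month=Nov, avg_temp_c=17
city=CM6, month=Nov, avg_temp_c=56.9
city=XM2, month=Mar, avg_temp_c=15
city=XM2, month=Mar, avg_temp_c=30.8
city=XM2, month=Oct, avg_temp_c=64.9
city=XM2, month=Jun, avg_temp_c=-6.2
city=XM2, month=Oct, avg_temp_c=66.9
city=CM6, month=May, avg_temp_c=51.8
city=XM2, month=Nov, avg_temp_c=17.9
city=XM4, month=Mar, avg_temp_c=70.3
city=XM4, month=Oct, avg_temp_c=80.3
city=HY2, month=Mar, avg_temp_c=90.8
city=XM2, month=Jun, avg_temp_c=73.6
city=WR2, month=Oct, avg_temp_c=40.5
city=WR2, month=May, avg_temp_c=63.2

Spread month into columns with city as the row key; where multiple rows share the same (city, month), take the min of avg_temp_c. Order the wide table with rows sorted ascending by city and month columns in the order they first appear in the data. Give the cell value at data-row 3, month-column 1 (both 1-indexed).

With rows sorted ascending by city, row 3 is city=WR2. month columns in first-appearance order: Mar, Jun, Nov, Oct, May; column 1 is Mar.
Long rows with city=WR2, month=Mar: min(41.9, -10.9, -16.8) = -16.8.

-16.8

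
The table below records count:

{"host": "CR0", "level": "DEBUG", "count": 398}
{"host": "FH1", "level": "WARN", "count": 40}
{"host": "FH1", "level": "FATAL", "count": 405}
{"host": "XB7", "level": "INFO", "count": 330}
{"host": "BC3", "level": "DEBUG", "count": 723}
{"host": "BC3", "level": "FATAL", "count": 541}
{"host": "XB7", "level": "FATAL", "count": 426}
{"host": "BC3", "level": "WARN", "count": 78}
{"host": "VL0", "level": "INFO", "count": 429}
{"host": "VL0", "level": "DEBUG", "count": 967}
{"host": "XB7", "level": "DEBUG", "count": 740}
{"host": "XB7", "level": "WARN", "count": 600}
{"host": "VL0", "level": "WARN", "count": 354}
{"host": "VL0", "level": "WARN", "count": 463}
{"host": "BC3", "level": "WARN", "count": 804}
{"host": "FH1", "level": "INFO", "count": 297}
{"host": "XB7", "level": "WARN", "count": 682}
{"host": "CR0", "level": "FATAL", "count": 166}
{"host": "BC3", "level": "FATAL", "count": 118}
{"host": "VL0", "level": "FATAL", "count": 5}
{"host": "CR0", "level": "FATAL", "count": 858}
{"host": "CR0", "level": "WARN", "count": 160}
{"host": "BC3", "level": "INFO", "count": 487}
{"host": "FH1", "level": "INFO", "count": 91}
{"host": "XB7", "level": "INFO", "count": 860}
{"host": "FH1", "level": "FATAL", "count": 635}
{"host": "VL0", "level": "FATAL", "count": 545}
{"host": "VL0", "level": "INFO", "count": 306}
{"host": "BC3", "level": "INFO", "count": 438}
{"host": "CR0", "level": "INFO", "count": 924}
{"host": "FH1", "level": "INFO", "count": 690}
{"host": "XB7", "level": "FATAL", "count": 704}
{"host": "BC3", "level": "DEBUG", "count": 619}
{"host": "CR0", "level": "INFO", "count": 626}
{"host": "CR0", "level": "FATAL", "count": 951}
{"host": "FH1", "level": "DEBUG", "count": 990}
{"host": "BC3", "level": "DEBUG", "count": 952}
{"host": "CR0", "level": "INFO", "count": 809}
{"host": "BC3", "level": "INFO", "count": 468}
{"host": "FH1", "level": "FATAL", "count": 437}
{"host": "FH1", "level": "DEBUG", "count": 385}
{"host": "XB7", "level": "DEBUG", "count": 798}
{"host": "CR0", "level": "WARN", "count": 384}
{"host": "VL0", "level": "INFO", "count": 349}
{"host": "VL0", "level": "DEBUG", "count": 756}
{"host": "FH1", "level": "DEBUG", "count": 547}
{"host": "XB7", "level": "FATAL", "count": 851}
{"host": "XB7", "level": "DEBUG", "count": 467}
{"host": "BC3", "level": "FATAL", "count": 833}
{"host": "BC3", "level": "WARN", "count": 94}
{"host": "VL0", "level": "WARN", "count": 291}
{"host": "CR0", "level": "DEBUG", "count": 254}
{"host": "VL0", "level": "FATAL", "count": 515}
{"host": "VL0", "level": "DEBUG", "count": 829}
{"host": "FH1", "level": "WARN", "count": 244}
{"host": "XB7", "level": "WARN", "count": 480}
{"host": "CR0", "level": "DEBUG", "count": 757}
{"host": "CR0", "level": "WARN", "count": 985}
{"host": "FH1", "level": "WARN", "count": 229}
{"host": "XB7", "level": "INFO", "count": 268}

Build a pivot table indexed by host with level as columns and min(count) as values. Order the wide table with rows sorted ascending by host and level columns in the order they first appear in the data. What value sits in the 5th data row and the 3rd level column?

With rows sorted ascending by host, row 5 is host=XB7. level columns in first-appearance order: DEBUG, WARN, FATAL, INFO; column 3 is FATAL.
Long rows with host=XB7, level=FATAL: min(426, 704, 851) = 426.

426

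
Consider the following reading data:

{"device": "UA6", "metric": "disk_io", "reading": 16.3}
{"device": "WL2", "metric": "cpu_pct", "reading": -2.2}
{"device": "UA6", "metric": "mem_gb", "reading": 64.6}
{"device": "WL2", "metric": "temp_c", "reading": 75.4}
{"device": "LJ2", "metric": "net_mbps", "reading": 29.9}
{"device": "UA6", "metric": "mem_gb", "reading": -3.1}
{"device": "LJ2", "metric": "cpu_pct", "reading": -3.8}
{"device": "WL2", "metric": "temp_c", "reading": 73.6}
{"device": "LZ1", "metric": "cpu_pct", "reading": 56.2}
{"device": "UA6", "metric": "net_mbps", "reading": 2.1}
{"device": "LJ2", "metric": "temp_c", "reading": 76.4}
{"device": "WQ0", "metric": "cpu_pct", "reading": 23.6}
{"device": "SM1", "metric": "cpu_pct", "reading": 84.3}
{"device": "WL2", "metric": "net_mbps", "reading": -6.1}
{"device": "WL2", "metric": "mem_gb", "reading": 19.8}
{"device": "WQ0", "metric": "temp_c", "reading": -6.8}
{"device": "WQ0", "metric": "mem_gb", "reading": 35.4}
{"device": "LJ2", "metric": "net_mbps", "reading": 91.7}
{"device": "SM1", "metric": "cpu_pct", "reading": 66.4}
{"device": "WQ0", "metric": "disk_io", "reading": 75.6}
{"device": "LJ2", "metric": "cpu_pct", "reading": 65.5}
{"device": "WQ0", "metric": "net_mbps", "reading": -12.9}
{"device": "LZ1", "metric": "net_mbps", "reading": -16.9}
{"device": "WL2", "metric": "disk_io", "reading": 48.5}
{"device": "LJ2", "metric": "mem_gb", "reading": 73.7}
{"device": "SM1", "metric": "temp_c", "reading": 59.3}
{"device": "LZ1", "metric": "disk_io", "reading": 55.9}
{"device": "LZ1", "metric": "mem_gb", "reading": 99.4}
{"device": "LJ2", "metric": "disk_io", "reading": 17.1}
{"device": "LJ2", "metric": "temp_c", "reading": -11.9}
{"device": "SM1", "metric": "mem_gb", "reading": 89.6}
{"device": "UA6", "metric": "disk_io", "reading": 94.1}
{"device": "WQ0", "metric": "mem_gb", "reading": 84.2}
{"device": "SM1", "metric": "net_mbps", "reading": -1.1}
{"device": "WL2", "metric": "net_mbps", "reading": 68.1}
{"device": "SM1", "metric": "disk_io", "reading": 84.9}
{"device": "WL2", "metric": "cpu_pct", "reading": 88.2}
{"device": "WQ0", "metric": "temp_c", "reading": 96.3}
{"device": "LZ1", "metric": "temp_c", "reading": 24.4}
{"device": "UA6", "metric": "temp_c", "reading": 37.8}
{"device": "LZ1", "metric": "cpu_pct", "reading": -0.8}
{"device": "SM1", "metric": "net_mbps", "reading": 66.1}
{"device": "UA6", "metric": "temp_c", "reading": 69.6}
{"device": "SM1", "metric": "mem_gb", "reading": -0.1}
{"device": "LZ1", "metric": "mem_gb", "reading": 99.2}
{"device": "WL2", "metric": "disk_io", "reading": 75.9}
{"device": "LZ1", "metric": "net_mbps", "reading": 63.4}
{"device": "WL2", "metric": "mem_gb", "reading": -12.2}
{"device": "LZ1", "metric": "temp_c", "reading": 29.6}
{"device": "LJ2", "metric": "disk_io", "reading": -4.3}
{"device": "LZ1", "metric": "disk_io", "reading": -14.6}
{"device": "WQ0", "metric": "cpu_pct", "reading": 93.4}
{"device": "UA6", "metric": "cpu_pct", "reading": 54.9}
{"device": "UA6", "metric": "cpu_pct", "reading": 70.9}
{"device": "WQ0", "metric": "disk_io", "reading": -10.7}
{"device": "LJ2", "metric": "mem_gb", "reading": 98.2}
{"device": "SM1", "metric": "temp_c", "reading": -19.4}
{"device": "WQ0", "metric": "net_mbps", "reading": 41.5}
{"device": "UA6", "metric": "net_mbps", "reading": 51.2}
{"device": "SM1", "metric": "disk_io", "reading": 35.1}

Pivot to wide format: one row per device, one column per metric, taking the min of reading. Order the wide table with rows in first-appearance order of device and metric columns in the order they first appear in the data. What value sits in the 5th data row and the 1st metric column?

With rows in first-appearance order of device, row 5 is device=WQ0. metric columns in first-appearance order: disk_io, cpu_pct, mem_gb, temp_c, net_mbps; column 1 is disk_io.
Long rows with device=WQ0, metric=disk_io: min(75.6, -10.7) = -10.7.

-10.7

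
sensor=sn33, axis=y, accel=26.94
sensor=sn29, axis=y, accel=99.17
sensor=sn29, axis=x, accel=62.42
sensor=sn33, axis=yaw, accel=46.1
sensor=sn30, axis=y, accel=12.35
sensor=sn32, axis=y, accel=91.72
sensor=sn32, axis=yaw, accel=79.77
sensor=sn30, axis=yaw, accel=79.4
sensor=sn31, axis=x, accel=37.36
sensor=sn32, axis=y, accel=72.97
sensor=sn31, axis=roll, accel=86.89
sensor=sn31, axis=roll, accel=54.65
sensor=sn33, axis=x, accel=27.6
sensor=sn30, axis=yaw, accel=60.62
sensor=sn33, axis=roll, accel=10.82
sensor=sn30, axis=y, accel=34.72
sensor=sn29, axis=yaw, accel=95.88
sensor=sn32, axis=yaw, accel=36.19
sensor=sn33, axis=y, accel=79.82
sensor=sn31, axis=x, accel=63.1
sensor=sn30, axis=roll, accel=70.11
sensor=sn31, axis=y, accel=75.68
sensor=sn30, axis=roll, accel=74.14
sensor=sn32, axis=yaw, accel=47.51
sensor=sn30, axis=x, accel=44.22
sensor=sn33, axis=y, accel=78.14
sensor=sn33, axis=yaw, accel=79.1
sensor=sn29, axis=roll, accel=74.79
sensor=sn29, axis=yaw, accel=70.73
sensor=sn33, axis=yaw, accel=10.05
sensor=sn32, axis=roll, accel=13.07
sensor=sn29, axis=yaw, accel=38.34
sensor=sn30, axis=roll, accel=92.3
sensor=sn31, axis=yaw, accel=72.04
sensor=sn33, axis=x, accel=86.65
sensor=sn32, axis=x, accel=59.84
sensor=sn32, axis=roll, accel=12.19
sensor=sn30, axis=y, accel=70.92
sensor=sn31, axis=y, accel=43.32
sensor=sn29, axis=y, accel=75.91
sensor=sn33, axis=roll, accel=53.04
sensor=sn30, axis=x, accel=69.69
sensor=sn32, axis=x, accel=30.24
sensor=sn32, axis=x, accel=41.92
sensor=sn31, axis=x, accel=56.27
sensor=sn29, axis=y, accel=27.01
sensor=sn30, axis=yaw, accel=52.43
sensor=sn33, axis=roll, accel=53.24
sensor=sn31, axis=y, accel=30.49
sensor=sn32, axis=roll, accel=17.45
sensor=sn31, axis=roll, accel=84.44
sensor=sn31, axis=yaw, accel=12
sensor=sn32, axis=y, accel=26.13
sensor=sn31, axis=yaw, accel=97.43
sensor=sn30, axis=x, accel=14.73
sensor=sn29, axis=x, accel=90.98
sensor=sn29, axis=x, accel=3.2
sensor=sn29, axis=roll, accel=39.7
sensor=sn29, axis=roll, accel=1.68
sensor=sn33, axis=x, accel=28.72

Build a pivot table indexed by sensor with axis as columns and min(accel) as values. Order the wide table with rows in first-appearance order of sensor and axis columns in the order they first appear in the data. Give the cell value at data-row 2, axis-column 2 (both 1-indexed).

3.2

With rows in first-appearance order of sensor, row 2 is sensor=sn29. axis columns in first-appearance order: y, x, yaw, roll; column 2 is x.
Long rows with sensor=sn29, axis=x: min(62.42, 90.98, 3.2) = 3.2.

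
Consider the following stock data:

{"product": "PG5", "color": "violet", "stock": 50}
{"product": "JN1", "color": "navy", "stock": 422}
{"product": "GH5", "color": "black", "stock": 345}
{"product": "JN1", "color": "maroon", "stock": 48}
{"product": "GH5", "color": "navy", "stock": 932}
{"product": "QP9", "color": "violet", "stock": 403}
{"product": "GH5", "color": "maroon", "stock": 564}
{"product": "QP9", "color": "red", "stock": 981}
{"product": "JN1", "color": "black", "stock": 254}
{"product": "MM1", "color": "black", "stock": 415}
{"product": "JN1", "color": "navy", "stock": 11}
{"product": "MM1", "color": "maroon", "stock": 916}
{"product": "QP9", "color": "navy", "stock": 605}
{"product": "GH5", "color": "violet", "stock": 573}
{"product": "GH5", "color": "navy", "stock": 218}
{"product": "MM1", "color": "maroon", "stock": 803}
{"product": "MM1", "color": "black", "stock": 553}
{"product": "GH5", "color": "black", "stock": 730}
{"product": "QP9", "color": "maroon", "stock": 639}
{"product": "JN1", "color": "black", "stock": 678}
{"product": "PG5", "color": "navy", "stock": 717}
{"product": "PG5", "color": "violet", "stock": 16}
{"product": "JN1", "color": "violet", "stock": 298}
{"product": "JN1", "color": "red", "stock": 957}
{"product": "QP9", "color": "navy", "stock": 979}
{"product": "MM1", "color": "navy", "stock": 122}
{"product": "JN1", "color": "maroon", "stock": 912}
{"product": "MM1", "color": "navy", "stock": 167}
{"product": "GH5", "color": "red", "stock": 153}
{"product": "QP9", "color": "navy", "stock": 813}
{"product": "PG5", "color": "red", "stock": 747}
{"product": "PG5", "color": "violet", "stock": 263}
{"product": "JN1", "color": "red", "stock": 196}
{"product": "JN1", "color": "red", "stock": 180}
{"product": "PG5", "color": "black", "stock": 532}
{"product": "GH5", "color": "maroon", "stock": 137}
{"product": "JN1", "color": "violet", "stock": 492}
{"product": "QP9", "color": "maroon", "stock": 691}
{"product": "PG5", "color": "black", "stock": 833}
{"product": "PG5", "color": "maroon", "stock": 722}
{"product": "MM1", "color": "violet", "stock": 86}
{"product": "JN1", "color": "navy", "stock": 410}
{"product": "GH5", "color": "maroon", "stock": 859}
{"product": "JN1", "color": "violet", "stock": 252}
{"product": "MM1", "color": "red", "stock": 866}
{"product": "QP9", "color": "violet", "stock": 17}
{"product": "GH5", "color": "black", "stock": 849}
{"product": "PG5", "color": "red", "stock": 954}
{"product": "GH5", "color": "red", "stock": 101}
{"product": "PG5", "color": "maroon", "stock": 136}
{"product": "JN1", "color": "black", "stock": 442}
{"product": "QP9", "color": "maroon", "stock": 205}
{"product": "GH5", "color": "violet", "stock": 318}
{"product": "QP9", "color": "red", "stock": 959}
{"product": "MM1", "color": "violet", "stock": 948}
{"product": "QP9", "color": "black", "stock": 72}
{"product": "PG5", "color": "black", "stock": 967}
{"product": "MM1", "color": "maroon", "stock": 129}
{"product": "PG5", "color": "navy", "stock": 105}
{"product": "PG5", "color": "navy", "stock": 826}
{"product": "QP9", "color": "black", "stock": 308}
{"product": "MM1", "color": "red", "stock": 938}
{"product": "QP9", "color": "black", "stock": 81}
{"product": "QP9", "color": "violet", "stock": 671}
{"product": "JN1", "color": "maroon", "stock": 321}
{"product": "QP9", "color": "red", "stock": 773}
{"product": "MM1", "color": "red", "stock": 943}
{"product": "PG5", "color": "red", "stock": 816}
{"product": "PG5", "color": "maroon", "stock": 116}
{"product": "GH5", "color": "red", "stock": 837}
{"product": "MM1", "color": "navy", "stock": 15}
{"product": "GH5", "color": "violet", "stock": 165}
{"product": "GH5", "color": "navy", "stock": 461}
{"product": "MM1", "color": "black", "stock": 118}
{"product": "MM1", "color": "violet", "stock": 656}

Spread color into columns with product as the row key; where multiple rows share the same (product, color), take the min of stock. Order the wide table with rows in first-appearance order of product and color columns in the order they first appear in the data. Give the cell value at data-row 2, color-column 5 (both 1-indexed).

180

With rows in first-appearance order of product, row 2 is product=JN1. color columns in first-appearance order: violet, navy, black, maroon, red; column 5 is red.
Long rows with product=JN1, color=red: min(957, 196, 180) = 180.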